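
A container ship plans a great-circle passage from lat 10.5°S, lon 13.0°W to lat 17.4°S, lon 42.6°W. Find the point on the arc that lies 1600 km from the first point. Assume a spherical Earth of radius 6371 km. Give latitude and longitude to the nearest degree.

≈ lat 14°S, lon 27°W

Convert each endpoint to a unit vector on the sphere (x = cos φ cos λ, y = cos φ sin λ, z = sin φ).
The central angle between the endpoints is δ = arccos(p₁·p₂) ≈ 0.515 rad (29.5°). The total great-circle distance is δ·R ≈ 0.515 × 6371 ≈ 3281 km, so the target fraction is f = 1600/3281 ≈ 0.488.
Interpolate at f ≈ 0.488 with slerp weights a = sin((1−f)δ)/sin δ ≈ 0.529, b = sin(fδ)/sin δ ≈ 0.505.
p = a·p₁ + b·p₂ ≈ (0.862, -0.443, -0.247); φ = arcsin(p_z) ≈ -14.32°, λ = atan2(p_y, p_x) ≈ -27.21°.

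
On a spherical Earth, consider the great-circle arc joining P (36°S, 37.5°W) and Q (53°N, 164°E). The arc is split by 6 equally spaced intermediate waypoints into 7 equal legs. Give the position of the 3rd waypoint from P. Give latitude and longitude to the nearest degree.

≈ (23°N, 72°W)

Convert each endpoint to a unit vector on the sphere (x = cos φ cos λ, y = cos φ sin λ, z = sin φ).
The central angle between the endpoints is δ = arccos(p₁·p₂) ≈ 2.745 rad (157.3°).
Interpolate at f = 3/7 with slerp weights a = sin((1−f)δ)/sin δ ≈ 2.590, b = sin(fδ)/sin δ ≈ 2.391.
p = a·p₁ + b·p₂ ≈ (0.279, -0.879, 0.387); φ = arcsin(p_z) ≈ 22.79°, λ = atan2(p_y, p_x) ≈ -72.39°.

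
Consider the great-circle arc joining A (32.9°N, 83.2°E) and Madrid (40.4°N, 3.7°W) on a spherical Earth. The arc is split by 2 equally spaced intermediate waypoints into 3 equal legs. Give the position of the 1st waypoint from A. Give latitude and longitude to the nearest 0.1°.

≈ (43.1°N, 57.7°E)

Convert each endpoint to a unit vector on the sphere (x = cos φ cos λ, y = cos φ sin λ, z = sin φ).
The central angle between the endpoints is δ = arccos(p₁·p₂) ≈ 1.174 rad (67.3°).
Interpolate at f = 1/3 with slerp weights a = sin((1−f)δ)/sin δ ≈ 0.765, b = sin(fδ)/sin δ ≈ 0.414.
p = a·p₁ + b·p₂ ≈ (0.390, 0.617, 0.683); φ = arcsin(p_z) ≈ 43.10°, λ = atan2(p_y, p_x) ≈ 57.69°.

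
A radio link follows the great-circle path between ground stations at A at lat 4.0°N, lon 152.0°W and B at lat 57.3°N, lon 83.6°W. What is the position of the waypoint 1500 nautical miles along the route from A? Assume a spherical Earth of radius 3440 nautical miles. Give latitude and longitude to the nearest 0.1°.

Write both endpoints as unit vectors p₁, p₂ with components (cos φ cos λ, cos φ sin λ, sin φ).
The central angle between the endpoints is δ = arccos(p₁·p₂) ≈ 1.311 rad (75.1°). The total great-circle distance is δ·R ≈ 1.311 × 3440 ≈ 4509 nmi, so the target fraction is f = 1500/4509 ≈ 0.333.
Interpolate at f ≈ 0.333 with slerp weights a = sin((1−f)δ)/sin δ ≈ 0.794, b = sin(fδ)/sin δ ≈ 0.437.
p = a·p₁ + b·p₂ ≈ (-0.673, -0.607, 0.423); φ = arcsin(p_z) ≈ 25.04°, λ = atan2(p_y, p_x) ≈ -137.98°.

≈ lat 25.0°N, lon 138.0°W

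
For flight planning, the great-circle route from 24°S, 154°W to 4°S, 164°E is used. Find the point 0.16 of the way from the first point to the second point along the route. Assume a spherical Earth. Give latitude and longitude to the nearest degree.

≈ 21°S, 161°W

Convert each endpoint to a unit vector on the sphere (x = cos φ cos λ, y = cos φ sin λ, z = sin φ).
The central angle between the endpoints is δ = arccos(p₁·p₂) ≈ 0.788 rad (45.1°).
Interpolate at f = 0.16 with slerp weights a = sin((1−f)δ)/sin δ ≈ 0.867, b = sin(fδ)/sin δ ≈ 0.177.
p = a·p₁ + b·p₂ ≈ (-0.882, -0.298, -0.365); φ = arcsin(p_z) ≈ -21.41°, λ = atan2(p_y, p_x) ≈ -161.31°.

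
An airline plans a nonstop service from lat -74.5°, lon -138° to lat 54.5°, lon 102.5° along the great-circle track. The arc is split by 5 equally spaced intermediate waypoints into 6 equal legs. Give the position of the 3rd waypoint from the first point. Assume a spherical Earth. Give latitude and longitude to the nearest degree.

The haversine formula gives a central angle δ ≈ 2.608 rad (149.4°) between the endpoints.
Interpolate at f = 3/6 with slerp weights a = sin((1−f)δ)/sin δ ≈ 1.896, b = sin(fδ)/sin δ ≈ 1.896.
p = a·p₁ + b·p₂ ≈ (-0.615, 0.736, -0.283); φ = arcsin(p_z) ≈ -16.47°, λ = atan2(p_y, p_x) ≈ 129.88°.

≈ lat -16°, lon 130°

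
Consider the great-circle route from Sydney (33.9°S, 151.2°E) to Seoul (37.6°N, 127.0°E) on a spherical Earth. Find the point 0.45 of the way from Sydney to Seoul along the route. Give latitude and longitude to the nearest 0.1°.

Write both endpoints as unit vectors p₁, p₂ with components (cos φ cos λ, cos φ sin λ, sin φ).
The central angle between the endpoints is δ = arccos(p₁·p₂) ≈ 1.308 rad (75.0°).
Interpolate at f = 0.45 with slerp weights a = sin((1−f)δ)/sin δ ≈ 0.682, b = sin(fδ)/sin δ ≈ 0.575.
p = a·p₁ + b·p₂ ≈ (-0.771, 0.637, -0.030); φ = arcsin(p_z) ≈ -1.71°, λ = atan2(p_y, p_x) ≈ 140.43°.

≈ 1.7°S, 140.4°E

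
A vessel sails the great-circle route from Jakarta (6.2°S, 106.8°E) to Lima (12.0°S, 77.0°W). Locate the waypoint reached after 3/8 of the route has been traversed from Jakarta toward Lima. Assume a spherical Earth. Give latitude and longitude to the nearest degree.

Convert each endpoint to a unit vector on the sphere (x = cos φ cos λ, y = cos φ sin λ, z = sin φ).
The central angle between the endpoints is δ = arccos(p₁·p₂) ≈ 2.817 rad (161.4°).
Interpolate at f = 3/8 with slerp weights a = sin((1−f)δ)/sin δ ≈ 3.081, b = sin(fδ)/sin δ ≈ 2.731.
p = a·p₁ + b·p₂ ≈ (-0.284, 0.329, -0.901); φ = arcsin(p_z) ≈ -64.23°, λ = atan2(p_y, p_x) ≈ 130.83°.

≈ 64°S, 131°E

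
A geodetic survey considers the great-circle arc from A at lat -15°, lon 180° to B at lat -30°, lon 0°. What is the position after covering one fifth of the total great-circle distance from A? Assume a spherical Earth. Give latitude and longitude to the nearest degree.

≈ lat -42°, lon 180°

Write both endpoints as unit vectors p₁, p₂ with components (cos φ cos λ, cos φ sin λ, sin φ).
The central angle between the endpoints is δ = arccos(p₁·p₂) ≈ 2.356 rad (135.0°).
Interpolate at f = 1/5 with slerp weights a = sin((1−f)δ)/sin δ ≈ 1.345, b = sin(fδ)/sin δ ≈ 0.642.
p = a·p₁ + b·p₂ ≈ (-0.743, 0.000, -0.669); φ = arcsin(p_z) ≈ -42.00°, λ = atan2(p_y, p_x) ≈ 180.00°.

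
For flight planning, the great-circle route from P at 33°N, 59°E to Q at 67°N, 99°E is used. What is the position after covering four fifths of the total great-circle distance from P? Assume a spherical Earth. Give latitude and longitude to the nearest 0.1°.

Write both endpoints as unit vectors p₁, p₂ with components (cos φ cos λ, cos φ sin λ, sin φ).
The central angle between the endpoints is δ = arccos(p₁·p₂) ≈ 0.719 rad (41.2°).
Interpolate at f = 4/5 with slerp weights a = sin((1−f)δ)/sin δ ≈ 0.218, b = sin(fδ)/sin δ ≈ 0.826.
p = a·p₁ + b·p₂ ≈ (0.043, 0.475, 0.879); φ = arcsin(p_z) ≈ 61.50°, λ = atan2(p_y, p_x) ≈ 84.77°.

≈ 61.5°N, 84.8°E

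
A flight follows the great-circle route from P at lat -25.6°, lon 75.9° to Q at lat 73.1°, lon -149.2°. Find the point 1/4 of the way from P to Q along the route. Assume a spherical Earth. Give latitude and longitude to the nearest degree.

≈ lat 5°, lon 84°

Write both endpoints as unit vectors p₁, p₂ with components (cos φ cos λ, cos φ sin λ, sin φ).
The central angle between the endpoints is δ = arccos(p₁·p₂) ≈ 2.212 rad (126.8°).
Interpolate at f = 1/4 with slerp weights a = sin((1−f)δ)/sin δ ≈ 1.243, b = sin(fδ)/sin δ ≈ 0.656.
p = a·p₁ + b·p₂ ≈ (0.109, 0.990, 0.090); φ = arcsin(p_z) ≈ 5.17°, λ = atan2(p_y, p_x) ≈ 83.69°.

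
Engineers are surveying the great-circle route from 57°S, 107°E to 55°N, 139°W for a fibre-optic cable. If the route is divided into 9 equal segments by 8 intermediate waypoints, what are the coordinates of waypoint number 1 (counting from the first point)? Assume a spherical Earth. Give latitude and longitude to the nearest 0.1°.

≈ 47.8°S, 128.8°E

Convert each endpoint to a unit vector on the sphere (x = cos φ cos λ, y = cos φ sin λ, z = sin φ).
The central angle between the endpoints is δ = arccos(p₁·p₂) ≈ 2.522 rad (144.5°).
Interpolate at f = 1/9 with slerp weights a = sin((1−f)δ)/sin δ ≈ 1.349, b = sin(fδ)/sin δ ≈ 0.476.
p = a·p₁ + b·p₂ ≈ (-0.421, 0.523, -0.741); φ = arcsin(p_z) ≈ -47.82°, λ = atan2(p_y, p_x) ≈ 128.81°.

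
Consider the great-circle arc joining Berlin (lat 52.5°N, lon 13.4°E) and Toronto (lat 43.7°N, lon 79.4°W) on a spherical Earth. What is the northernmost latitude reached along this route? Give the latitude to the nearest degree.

The great circle lies in the plane with unit normal n̂ = (p₁ × p₂)/|p₁ × p₂|.
Here n̂_z ≈ -0.517; the vertex latitude is φ_max = arccos|n̂_z| ≈ 58.9°.

≈ 59°N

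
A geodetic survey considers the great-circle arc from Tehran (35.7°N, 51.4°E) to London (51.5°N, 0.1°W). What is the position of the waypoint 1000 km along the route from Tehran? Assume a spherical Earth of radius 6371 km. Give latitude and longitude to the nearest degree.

≈ 41°N, 42°E

From cos δ = sin φ₁ sin φ₂ + cos φ₁ cos φ₂ cos Δλ, the central angle is δ ≈ 0.690 rad (39.5°). The total great-circle distance is δ·R ≈ 0.690 × 6371 ≈ 4395 km, so the target fraction is f = 1000/4395 ≈ 0.228.
Interpolate at f ≈ 0.228 with slerp weights a = sin((1−f)δ)/sin δ ≈ 0.798, b = sin(fδ)/sin δ ≈ 0.246.
p = a·p₁ + b·p₂ ≈ (0.557, 0.506, 0.658); φ = arcsin(p_z) ≈ 41.15°, λ = atan2(p_y, p_x) ≈ 42.26°.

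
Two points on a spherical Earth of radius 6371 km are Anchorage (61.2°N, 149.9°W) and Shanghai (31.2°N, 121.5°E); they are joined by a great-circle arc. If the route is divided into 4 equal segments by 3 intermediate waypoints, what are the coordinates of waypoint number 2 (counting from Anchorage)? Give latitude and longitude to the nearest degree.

≈ 55°N, 151°E

Convert each endpoint to a unit vector on the sphere (x = cos φ cos λ, y = cos φ sin λ, z = sin φ).
The central angle between the endpoints is δ = arccos(p₁·p₂) ≈ 1.088 rad (62.4°).
Interpolate at f = 2/4 with slerp weights a = sin((1−f)δ)/sin δ ≈ 0.584, b = sin(fδ)/sin δ ≈ 0.584.
p = a·p₁ + b·p₂ ≈ (-0.505, 0.285, 0.815); φ = arcsin(p_z) ≈ 54.57°, λ = atan2(p_y, p_x) ≈ 150.55°.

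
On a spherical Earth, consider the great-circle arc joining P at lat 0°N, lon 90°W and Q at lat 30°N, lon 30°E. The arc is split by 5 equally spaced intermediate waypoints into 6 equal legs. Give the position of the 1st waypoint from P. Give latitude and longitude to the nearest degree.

≈ lat 11°N, lon 74°W

From cos δ = sin φ₁ sin φ₂ + cos φ₁ cos φ₂ cos Δλ, the central angle is δ ≈ 2.019 rad (115.7°).
Interpolate at f = 1/6 with slerp weights a = sin((1−f)δ)/sin δ ≈ 1.103, b = sin(fδ)/sin δ ≈ 0.366.
p = a·p₁ + b·p₂ ≈ (0.275, -0.944, 0.183); φ = arcsin(p_z) ≈ 10.55°, λ = atan2(p_y, p_x) ≈ -73.78°.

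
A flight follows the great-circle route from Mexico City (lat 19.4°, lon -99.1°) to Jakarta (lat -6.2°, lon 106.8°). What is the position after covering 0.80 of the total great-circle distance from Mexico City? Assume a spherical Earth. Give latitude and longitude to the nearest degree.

Write both endpoints as unit vectors p₁, p₂ with components (cos φ cos λ, cos φ sin λ, sin φ).
The central angle between the endpoints is δ = arccos(p₁·p₂) ≈ 2.645 rad (151.6°).
Interpolate at f = 0.80 with slerp weights a = sin((1−f)δ)/sin δ ≈ 1.060, b = sin(fδ)/sin δ ≈ 1.796.
p = a·p₁ + b·p₂ ≈ (-0.674, 0.722, 0.158); φ = arcsin(p_z) ≈ 9.10°, λ = atan2(p_y, p_x) ≈ 133.05°.

≈ lat 9°, lon 133°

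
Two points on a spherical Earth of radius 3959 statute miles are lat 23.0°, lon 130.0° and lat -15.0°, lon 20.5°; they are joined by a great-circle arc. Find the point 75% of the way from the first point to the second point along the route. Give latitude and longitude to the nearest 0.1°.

≈ lat -4.5°, lon 47.3°

Convert each endpoint to a unit vector on the sphere (x = cos φ cos λ, y = cos φ sin λ, z = sin φ).
The central angle between the endpoints is δ = arccos(p₁·p₂) ≈ 1.980 rad (113.4°).
Interpolate at f = 0.75 with slerp weights a = sin((1−f)δ)/sin δ ≈ 0.518, b = sin(fδ)/sin δ ≈ 1.086.
p = a·p₁ + b·p₂ ≈ (0.676, 0.733, -0.079); φ = arcsin(p_z) ≈ -4.52°, λ = atan2(p_y, p_x) ≈ 47.29°.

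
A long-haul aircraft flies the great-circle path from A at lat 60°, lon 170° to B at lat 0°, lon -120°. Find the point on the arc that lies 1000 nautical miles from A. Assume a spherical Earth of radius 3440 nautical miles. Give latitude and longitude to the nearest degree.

The haversine formula gives a central angle δ ≈ 1.399 rad (80.2°) between the endpoints. The total great-circle distance is δ·R ≈ 1.399 × 3440 ≈ 4812 nmi, so the target fraction is f = 1000/4812 ≈ 0.208.
Interpolate at f ≈ 0.208 with slerp weights a = sin((1−f)δ)/sin δ ≈ 0.908, b = sin(fδ)/sin δ ≈ 0.291.
p = a·p₁ + b·p₂ ≈ (-0.593, -0.173, 0.787); φ = arcsin(p_z) ≈ 51.87°, λ = atan2(p_y, p_x) ≈ -163.72°.

≈ lat 52°, lon -164°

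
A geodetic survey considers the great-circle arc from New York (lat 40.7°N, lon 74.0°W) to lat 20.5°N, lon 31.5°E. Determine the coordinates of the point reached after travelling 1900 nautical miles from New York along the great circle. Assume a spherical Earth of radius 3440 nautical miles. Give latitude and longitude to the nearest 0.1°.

≈ lat 46.5°N, lon 30.5°W

Write both endpoints as unit vectors p₁, p₂ with components (cos φ cos λ, cos φ sin λ, sin φ).
The central angle between the endpoints is δ = arccos(p₁·p₂) ≈ 1.532 rad (87.8°). The total great-circle distance is δ·R ≈ 1.532 × 3440 ≈ 5271 nmi, so the target fraction is f = 1900/5271 ≈ 0.360.
Interpolate at f ≈ 0.360 with slerp weights a = sin((1−f)δ)/sin δ ≈ 0.831, b = sin(fδ)/sin δ ≈ 0.525.
p = a·p₁ + b·p₂ ≈ (0.593, -0.349, 0.726); φ = arcsin(p_z) ≈ 46.54°, λ = atan2(p_y, p_x) ≈ -30.45°.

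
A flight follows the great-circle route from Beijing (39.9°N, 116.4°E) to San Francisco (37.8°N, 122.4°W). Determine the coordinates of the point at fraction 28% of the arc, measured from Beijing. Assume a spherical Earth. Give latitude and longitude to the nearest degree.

The haversine formula gives a central angle δ ≈ 1.492 rad (85.5°) between the endpoints.
Interpolate at f = 0.28 with slerp weights a = sin((1−f)δ)/sin δ ≈ 0.882, b = sin(fδ)/sin δ ≈ 0.407.
p = a·p₁ + b·p₂ ≈ (-0.473, 0.335, 0.815); φ = arcsin(p_z) ≈ 54.59°, λ = atan2(p_y, p_x) ≈ 144.74°.

≈ (55°N, 145°E)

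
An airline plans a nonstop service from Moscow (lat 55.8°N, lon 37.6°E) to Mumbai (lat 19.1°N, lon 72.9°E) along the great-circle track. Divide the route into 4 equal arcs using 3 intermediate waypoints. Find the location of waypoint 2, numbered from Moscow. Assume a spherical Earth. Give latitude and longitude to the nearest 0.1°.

Convert each endpoint to a unit vector on the sphere (x = cos φ cos λ, y = cos φ sin λ, z = sin φ).
The central angle between the endpoints is δ = arccos(p₁·p₂) ≈ 0.790 rad (45.2°).
Interpolate at f = 2/4 with slerp weights a = sin((1−f)δ)/sin δ ≈ 0.542, b = sin(fδ)/sin δ ≈ 0.542.
p = a·p₁ + b·p₂ ≈ (0.392, 0.675, 0.625); φ = arcsin(p_z) ≈ 38.70°, λ = atan2(p_y, p_x) ≈ 59.87°.

≈ lat 38.7°N, lon 59.9°E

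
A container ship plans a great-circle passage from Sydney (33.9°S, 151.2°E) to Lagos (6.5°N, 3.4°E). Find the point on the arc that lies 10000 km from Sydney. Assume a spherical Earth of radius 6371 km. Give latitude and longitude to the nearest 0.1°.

Write both endpoints as unit vectors p₁, p₂ with components (cos φ cos λ, cos φ sin λ, sin φ).
The central angle between the endpoints is δ = arccos(p₁·p₂) ≈ 2.436 rad (139.6°). The total great-circle distance is δ·R ≈ 2.436 × 6371 ≈ 15517 km, so the target fraction is f = 10000/15517 ≈ 0.644.
Interpolate at f ≈ 0.644 with slerp weights a = sin((1−f)δ)/sin δ ≈ 1.174, b = sin(fδ)/sin δ ≈ 1.541.
p = a·p₁ + b·p₂ ≈ (0.675, 0.560, -0.480); φ = arcsin(p_z) ≈ -28.71°, λ = atan2(p_y, p_x) ≈ 39.71°.

≈ (28.7°S, 39.7°E)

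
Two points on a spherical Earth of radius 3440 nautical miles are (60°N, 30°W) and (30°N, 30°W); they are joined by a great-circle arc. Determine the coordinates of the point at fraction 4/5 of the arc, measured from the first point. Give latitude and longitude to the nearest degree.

≈ (36°N, 30°W)

Convert each endpoint to a unit vector on the sphere (x = cos φ cos λ, y = cos φ sin λ, z = sin φ).
The central angle between the endpoints is δ = arccos(p₁·p₂) ≈ 0.524 rad (30.0°).
Interpolate at f = 4/5 with slerp weights a = sin((1−f)δ)/sin δ ≈ 0.209, b = sin(fδ)/sin δ ≈ 0.813.
p = a·p₁ + b·p₂ ≈ (0.701, -0.405, 0.588); φ = arcsin(p_z) ≈ 36.00°, λ = atan2(p_y, p_x) ≈ -30.00°.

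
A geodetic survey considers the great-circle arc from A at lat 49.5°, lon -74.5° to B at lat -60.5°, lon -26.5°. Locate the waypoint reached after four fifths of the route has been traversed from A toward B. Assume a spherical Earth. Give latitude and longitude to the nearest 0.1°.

≈ lat -39.4°, lon -42.6°

Write both endpoints as unit vectors p₁, p₂ with components (cos φ cos λ, cos φ sin λ, sin φ).
The central angle between the endpoints is δ = arccos(p₁·p₂) ≈ 2.035 rad (116.6°).
Interpolate at f = 4/5 with slerp weights a = sin((1−f)δ)/sin δ ≈ 0.443, b = sin(fδ)/sin δ ≈ 1.117.
p = a·p₁ + b·p₂ ≈ (0.569, -0.522, -0.635); φ = arcsin(p_z) ≈ -39.43°, λ = atan2(p_y, p_x) ≈ -42.56°.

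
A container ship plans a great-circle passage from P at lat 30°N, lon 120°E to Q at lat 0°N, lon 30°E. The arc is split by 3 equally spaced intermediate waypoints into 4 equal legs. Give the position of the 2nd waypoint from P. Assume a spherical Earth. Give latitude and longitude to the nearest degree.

Write both endpoints as unit vectors p₁, p₂ with components (cos φ cos λ, cos φ sin λ, sin φ).
The central angle between the endpoints is δ = arccos(p₁·p₂) ≈ 1.571 rad (90.0°).
Interpolate at f = 2/4 with slerp weights a = sin((1−f)δ)/sin δ ≈ 0.707, b = sin(fδ)/sin δ ≈ 0.707.
p = a·p₁ + b·p₂ ≈ (0.306, 0.884, 0.354); φ = arcsin(p_z) ≈ 20.70°, λ = atan2(p_y, p_x) ≈ 70.89°.

≈ lat 21°N, lon 71°E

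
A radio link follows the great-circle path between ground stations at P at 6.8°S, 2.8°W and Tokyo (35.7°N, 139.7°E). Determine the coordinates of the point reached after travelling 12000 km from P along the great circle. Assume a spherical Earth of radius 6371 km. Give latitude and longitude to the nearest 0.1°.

From cos δ = sin φ₁ sin φ₂ + cos φ₁ cos φ₂ cos Δλ, the central angle is δ ≈ 2.359 rad (135.1°). The total great-circle distance is δ·R ≈ 2.359 × 6371 ≈ 15027 km, so the target fraction is f = 12000/15027 ≈ 0.799.
Interpolate at f ≈ 0.799 with slerp weights a = sin((1−f)δ)/sin δ ≈ 0.648, b = sin(fδ)/sin δ ≈ 1.349.
p = a·p₁ + b·p₂ ≈ (-0.192, 0.677, 0.710); φ = arcsin(p_z) ≈ 45.26°, λ = atan2(p_y, p_x) ≈ 105.86°.

≈ 45.3°N, 105.9°E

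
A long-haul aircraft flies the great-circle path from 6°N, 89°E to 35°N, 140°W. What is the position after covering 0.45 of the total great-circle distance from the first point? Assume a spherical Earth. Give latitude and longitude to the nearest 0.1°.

≈ 39.0°N, 135.4°E

Write both endpoints as unit vectors p₁, p₂ with components (cos φ cos λ, cos φ sin λ, sin φ).
The central angle between the endpoints is δ = arccos(p₁·p₂) ≈ 2.065 rad (118.3°).
Interpolate at f = 0.45 with slerp weights a = sin((1−f)δ)/sin δ ≈ 1.030, b = sin(fδ)/sin δ ≈ 0.910.
p = a·p₁ + b·p₂ ≈ (-0.553, 0.545, 0.630); φ = arcsin(p_z) ≈ 39.03°, λ = atan2(p_y, p_x) ≈ 135.42°.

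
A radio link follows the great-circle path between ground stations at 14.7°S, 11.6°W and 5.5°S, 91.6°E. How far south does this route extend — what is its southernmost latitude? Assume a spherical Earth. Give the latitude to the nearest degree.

The great circle lies in the plane with unit normal n̂ = (p₁ × p₂)/|p₁ × p₂|.
Here n̂_z ≈ +0.956; the vertex latitude is φ_max = arccos|n̂_z| ≈ 17.1°.
Check via Clairaut: cos φ_max = |cos φ₁| · sin C = cos(14.7°)·sin(98.8°) ≈ 0.956, again giving ≈ 17.1°.

≈ 17°S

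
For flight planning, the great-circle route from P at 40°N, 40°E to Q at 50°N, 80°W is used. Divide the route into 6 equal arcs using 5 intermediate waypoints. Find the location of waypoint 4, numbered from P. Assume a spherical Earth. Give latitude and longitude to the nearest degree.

≈ 63°N, 40°W

Write both endpoints as unit vectors p₁, p₂ with components (cos φ cos λ, cos φ sin λ, sin φ).
The central angle between the endpoints is δ = arccos(p₁·p₂) ≈ 1.322 rad (75.7°).
Interpolate at f = 4/6 with slerp weights a = sin((1−f)δ)/sin δ ≈ 0.440, b = sin(fδ)/sin δ ≈ 0.796.
p = a·p₁ + b·p₂ ≈ (0.347, -0.287, 0.893); φ = arcsin(p_z) ≈ 63.22°, λ = atan2(p_y, p_x) ≈ -39.61°.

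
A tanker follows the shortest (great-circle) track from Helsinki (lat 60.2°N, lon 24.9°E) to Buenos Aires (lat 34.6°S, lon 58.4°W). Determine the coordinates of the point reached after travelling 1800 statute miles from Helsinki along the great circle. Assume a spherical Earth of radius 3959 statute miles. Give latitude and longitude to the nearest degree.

Write both endpoints as unit vectors p₁, p₂ with components (cos φ cos λ, cos φ sin λ, sin φ).
The central angle between the endpoints is δ = arccos(p₁·p₂) ≈ 2.032 rad (116.4°). The total great-circle distance is δ·R ≈ 2.032 × 3959 ≈ 8045 mi, so the target fraction is f = 1800/8045 ≈ 0.224.
Interpolate at f ≈ 0.224 with slerp weights a = sin((1−f)δ)/sin δ ≈ 1.117, b = sin(fδ)/sin δ ≈ 0.490.
p = a·p₁ + b·p₂ ≈ (0.715, -0.110, 0.691); φ = arcsin(p_z) ≈ 43.67°, λ = atan2(p_y, p_x) ≈ -8.76°.

≈ lat 44°N, lon 9°W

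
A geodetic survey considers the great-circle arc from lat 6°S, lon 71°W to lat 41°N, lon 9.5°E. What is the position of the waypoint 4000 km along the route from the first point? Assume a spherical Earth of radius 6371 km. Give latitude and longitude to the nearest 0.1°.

The haversine formula gives a central angle δ ≈ 1.515 rad (86.8°) between the endpoints. The total great-circle distance is δ·R ≈ 1.515 × 6371 ≈ 9655 km, so the target fraction is f = 4000/9655 ≈ 0.414.
Interpolate at f ≈ 0.414 with slerp weights a = sin((1−f)δ)/sin δ ≈ 0.777, b = sin(fδ)/sin δ ≈ 0.588.
p = a·p₁ + b·p₂ ≈ (0.689, -0.657, 0.305); φ = arcsin(p_z) ≈ 17.74°, λ = atan2(p_y, p_x) ≈ -43.63°.

≈ lat 17.7°N, lon 43.6°W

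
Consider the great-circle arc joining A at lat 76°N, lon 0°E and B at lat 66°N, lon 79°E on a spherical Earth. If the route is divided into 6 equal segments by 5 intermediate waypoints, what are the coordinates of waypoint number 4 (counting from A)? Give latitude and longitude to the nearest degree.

≈ lat 72°N, lon 63°E

The haversine formula gives a central angle δ ≈ 0.439 rad (25.2°) between the endpoints.
Interpolate at f = 4/6 with slerp weights a = sin((1−f)δ)/sin δ ≈ 0.343, b = sin(fδ)/sin δ ≈ 0.679.
p = a·p₁ + b·p₂ ≈ (0.136, 0.271, 0.953); φ = arcsin(p_z) ≈ 72.36°, λ = atan2(p_y, p_x) ≈ 63.41°.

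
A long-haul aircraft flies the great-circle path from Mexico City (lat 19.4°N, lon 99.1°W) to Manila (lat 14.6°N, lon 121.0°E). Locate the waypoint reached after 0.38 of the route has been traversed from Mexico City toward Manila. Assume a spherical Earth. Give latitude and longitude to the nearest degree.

≈ lat 41°N, lon 151°W

From cos δ = sin φ₁ sin φ₂ + cos φ₁ cos φ₂ cos Δλ, the central angle is δ ≈ 2.233 rad (127.9°).
Interpolate at f = 0.38 with slerp weights a = sin((1−f)δ)/sin δ ≈ 1.246, b = sin(fδ)/sin δ ≈ 0.951.
p = a·p₁ + b·p₂ ≈ (-0.660, -0.371, 0.653); φ = arcsin(p_z) ≈ 40.80°, λ = atan2(p_y, p_x) ≈ -150.63°.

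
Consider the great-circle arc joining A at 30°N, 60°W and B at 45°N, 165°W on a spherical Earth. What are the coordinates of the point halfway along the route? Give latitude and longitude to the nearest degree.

Write both endpoints as unit vectors p₁, p₂ with components (cos φ cos λ, cos φ sin λ, sin φ).
The central angle between the endpoints is δ = arccos(p₁·p₂) ≈ 1.374 rad (78.8°).
Interpolate at f = 1/2 with slerp weights a = sin((1−f)δ)/sin δ ≈ 0.647, b = sin(fδ)/sin δ ≈ 0.647.
p = a·p₁ + b·p₂ ≈ (-0.162, -0.604, 0.781); φ = arcsin(p_z) ≈ 51.33°, λ = atan2(p_y, p_x) ≈ -105.00°.

≈ 51°N, 105°W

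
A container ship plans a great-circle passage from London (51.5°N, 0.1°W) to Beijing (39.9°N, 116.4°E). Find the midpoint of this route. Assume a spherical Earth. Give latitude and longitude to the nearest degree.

≈ (62°N, 68°E)

From cos δ = sin φ₁ sin φ₂ + cos φ₁ cos φ₂ cos Δλ, the central angle is δ ≈ 1.278 rad (73.2°).
Interpolate at f = 1/2 with slerp weights a = sin((1−f)δ)/sin δ ≈ 0.623, b = sin(fδ)/sin δ ≈ 0.623.
p = a·p₁ + b·p₂ ≈ (0.175, 0.427, 0.887); φ = arcsin(p_z) ≈ 62.49°, λ = atan2(p_y, p_x) ≈ 67.70°.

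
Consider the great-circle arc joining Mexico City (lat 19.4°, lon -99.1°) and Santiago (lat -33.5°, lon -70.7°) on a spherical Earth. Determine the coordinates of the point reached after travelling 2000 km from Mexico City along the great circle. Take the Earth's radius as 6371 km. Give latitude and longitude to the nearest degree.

Convert each endpoint to a unit vector on the sphere (x = cos φ cos λ, y = cos φ sin λ, z = sin φ).
The central angle between the endpoints is δ = arccos(p₁·p₂) ≈ 1.037 rad (59.4°). The total great-circle distance is δ·R ≈ 1.037 × 6371 ≈ 6609 km, so the target fraction is f = 2000/6609 ≈ 0.303.
Interpolate at f ≈ 0.303 with slerp weights a = sin((1−f)δ)/sin δ ≈ 0.769, b = sin(fδ)/sin δ ≈ 0.359.
p = a·p₁ + b·p₂ ≈ (-0.016, -0.998, 0.057); φ = arcsin(p_z) ≈ 3.29°, λ = atan2(p_y, p_x) ≈ -90.91°.

≈ lat 3°, lon -91°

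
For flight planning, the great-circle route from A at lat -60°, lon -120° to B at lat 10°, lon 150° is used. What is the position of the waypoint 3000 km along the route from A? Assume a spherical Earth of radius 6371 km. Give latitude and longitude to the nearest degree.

≈ lat -49°, lon -163°

Write both endpoints as unit vectors p₁, p₂ with components (cos φ cos λ, cos φ sin λ, sin φ).
The central angle between the endpoints is δ = arccos(p₁·p₂) ≈ 1.722 rad (98.6°). The total great-circle distance is δ·R ≈ 1.722 × 6371 ≈ 10969 km, so the target fraction is f = 3000/10969 ≈ 0.273.
Interpolate at f ≈ 0.273 with slerp weights a = sin((1−f)δ)/sin δ ≈ 0.960, b = sin(fδ)/sin δ ≈ 0.459.
p = a·p₁ + b·p₂ ≈ (-0.631, -0.190, -0.752); φ = arcsin(p_z) ≈ -48.75°, λ = atan2(p_y, p_x) ≈ -163.27°.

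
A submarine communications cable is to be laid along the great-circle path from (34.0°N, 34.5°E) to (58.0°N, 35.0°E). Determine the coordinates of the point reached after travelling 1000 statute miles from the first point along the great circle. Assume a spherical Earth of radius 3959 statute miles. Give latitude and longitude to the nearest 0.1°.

The haversine formula gives a central angle δ ≈ 0.419 rad (24.0°) between the endpoints. The total great-circle distance is δ·R ≈ 0.419 × 3959 ≈ 1659 mi, so the target fraction is f = 1000/1659 ≈ 0.603.
Interpolate at f ≈ 0.603 with slerp weights a = sin((1−f)δ)/sin δ ≈ 0.407, b = sin(fδ)/sin δ ≈ 0.614.
p = a·p₁ + b·p₂ ≈ (0.545, 0.378, 0.749); φ = arcsin(p_z) ≈ 48.47°, λ = atan2(p_y, p_x) ≈ 34.75°.

≈ (48.5°N, 34.7°E)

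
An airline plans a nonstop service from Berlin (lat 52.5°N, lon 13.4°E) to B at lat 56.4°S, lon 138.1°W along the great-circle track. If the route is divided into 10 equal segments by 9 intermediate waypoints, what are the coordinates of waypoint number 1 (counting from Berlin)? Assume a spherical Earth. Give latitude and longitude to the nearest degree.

≈ lat 44°N, lon 7°W

Convert each endpoint to a unit vector on the sphere (x = cos φ cos λ, y = cos φ sin λ, z = sin φ).
The central angle between the endpoints is δ = arccos(p₁·p₂) ≈ 2.847 rad (163.1°).
Interpolate at f = 1/10 with slerp weights a = sin((1−f)δ)/sin δ ≈ 1.885, b = sin(fδ)/sin δ ≈ 0.967.
p = a·p₁ + b·p₂ ≈ (0.718, -0.091, 0.690); φ = arcsin(p_z) ≈ 43.64°, λ = atan2(p_y, p_x) ≈ -7.25°.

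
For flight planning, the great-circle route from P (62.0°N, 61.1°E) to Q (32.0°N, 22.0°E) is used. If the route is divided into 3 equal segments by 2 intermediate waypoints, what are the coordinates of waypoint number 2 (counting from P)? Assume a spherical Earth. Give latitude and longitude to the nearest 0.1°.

Convert each endpoint to a unit vector on the sphere (x = cos φ cos λ, y = cos φ sin λ, z = sin φ).
The central angle between the endpoints is δ = arccos(p₁·p₂) ≈ 0.681 rad (39.0°).
Interpolate at f = 2/3 with slerp weights a = sin((1−f)δ)/sin δ ≈ 0.357, b = sin(fδ)/sin δ ≈ 0.697.
p = a·p₁ + b·p₂ ≈ (0.629, 0.368, 0.685); φ = arcsin(p_z) ≈ 43.22°, λ = atan2(p_y, p_x) ≈ 30.35°.

≈ (43.2°N, 30.4°E)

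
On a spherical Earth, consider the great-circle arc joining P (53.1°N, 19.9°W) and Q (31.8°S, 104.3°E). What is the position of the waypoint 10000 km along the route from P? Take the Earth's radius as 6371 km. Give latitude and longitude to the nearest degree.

≈ (3°N, 74°E)

The haversine formula gives a central angle δ ≈ 2.358 rad (135.1°) between the endpoints. The total great-circle distance is δ·R ≈ 2.358 × 6371 ≈ 15021 km, so the target fraction is f = 10000/15021 ≈ 0.666.
Interpolate at f ≈ 0.666 with slerp weights a = sin((1−f)δ)/sin δ ≈ 1.004, b = sin(fδ)/sin δ ≈ 1.416.
p = a·p₁ + b·p₂ ≈ (0.270, 0.961, 0.057); φ = arcsin(p_z) ≈ 3.25°, λ = atan2(p_y, p_x) ≈ 74.33°.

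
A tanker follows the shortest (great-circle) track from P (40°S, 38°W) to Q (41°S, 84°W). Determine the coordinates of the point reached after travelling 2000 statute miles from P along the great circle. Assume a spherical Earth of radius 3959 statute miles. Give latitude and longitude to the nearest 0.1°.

Convert each endpoint to a unit vector on the sphere (x = cos φ cos λ, y = cos φ sin λ, z = sin φ).
The central angle between the endpoints is δ = arccos(p₁·p₂) ≈ 0.604 rad (34.6°). The total great-circle distance is δ·R ≈ 0.604 × 3959 ≈ 2390 mi, so the target fraction is f = 2000/2390 ≈ 0.837.
Interpolate at f ≈ 0.837 with slerp weights a = sin((1−f)δ)/sin δ ≈ 0.173, b = sin(fδ)/sin δ ≈ 0.853.
p = a·p₁ + b·p₂ ≈ (0.172, -0.722, -0.671); φ = arcsin(p_z) ≈ -42.12°, λ = atan2(p_y, p_x) ≈ -76.61°.

≈ (42.1°S, 76.6°W)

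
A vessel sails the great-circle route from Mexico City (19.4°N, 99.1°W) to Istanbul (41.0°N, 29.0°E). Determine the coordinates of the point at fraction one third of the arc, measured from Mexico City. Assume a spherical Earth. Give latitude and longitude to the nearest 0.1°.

Write both endpoints as unit vectors p₁, p₂ with components (cos φ cos λ, cos φ sin λ, sin φ).
The central angle between the endpoints is δ = arccos(p₁·p₂) ≈ 1.794 rad (102.8°).
Interpolate at f = 1/3 with slerp weights a = sin((1−f)δ)/sin δ ≈ 0.954, b = sin(fδ)/sin δ ≈ 0.577.
p = a·p₁ + b·p₂ ≈ (0.239, -0.678, 0.696); φ = arcsin(p_z) ≈ 44.08°, λ = atan2(p_y, p_x) ≈ -70.59°.

≈ 44.1°N, 70.6°W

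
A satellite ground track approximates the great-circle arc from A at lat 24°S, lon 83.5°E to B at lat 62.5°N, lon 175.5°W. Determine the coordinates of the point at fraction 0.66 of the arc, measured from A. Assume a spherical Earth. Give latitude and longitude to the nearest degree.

The haversine formula gives a central angle δ ≈ 2.028 rad (116.2°) between the endpoints.
Interpolate at f = 0.66 with slerp weights a = sin((1−f)δ)/sin δ ≈ 0.709, b = sin(fδ)/sin δ ≈ 1.084.
p = a·p₁ + b·p₂ ≈ (-0.426, 0.604, 0.674); φ = arcsin(p_z) ≈ 42.34°, λ = atan2(p_y, p_x) ≈ 125.18°.

≈ lat 42°N, lon 125°E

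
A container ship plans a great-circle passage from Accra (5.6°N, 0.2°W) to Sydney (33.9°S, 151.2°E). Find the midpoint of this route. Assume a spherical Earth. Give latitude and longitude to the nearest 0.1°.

Convert each endpoint to a unit vector on the sphere (x = cos φ cos λ, y = cos φ sin λ, z = sin φ).
The central angle between the endpoints is δ = arccos(p₁·p₂) ≈ 2.465 rad (141.2°).
Interpolate at f = 1/2 with slerp weights a = sin((1−f)δ)/sin δ ≈ 1.506, b = sin(fδ)/sin δ ≈ 1.506.
p = a·p₁ + b·p₂ ≈ (0.404, 0.597, -0.693); φ = arcsin(p_z) ≈ -43.89°, λ = atan2(p_y, p_x) ≈ 55.95°.

≈ (43.9°S, 55.9°E)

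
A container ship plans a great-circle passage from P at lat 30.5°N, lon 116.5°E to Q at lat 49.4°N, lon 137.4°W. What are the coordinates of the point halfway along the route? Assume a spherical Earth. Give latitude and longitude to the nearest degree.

Convert each endpoint to a unit vector on the sphere (x = cos φ cos λ, y = cos φ sin λ, z = sin φ).
The central angle between the endpoints is δ = arccos(p₁·p₂) ≈ 1.339 rad (76.7°).
Interpolate at f = 1/2 with slerp weights a = sin((1−f)δ)/sin δ ≈ 0.638, b = sin(fδ)/sin δ ≈ 0.638.
p = a·p₁ + b·p₂ ≈ (-0.551, 0.211, 0.808); φ = arcsin(p_z) ≈ 53.88°, λ = atan2(p_y, p_x) ≈ 159.05°.

≈ lat 54°N, lon 159°E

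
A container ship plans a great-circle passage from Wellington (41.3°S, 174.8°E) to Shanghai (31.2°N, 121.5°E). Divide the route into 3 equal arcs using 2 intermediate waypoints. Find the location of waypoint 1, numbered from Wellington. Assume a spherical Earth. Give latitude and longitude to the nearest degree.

Write both endpoints as unit vectors p₁, p₂ with components (cos φ cos λ, cos φ sin λ, sin φ).
The central angle between the endpoints is δ = arccos(p₁·p₂) ≈ 1.529 rad (87.6°).
Interpolate at f = 1/3 with slerp weights a = sin((1−f)δ)/sin δ ≈ 0.852, b = sin(fδ)/sin δ ≈ 0.488.
p = a·p₁ + b·p₂ ≈ (-0.856, 0.414, -0.310); φ = arcsin(p_z) ≈ -18.04°, λ = atan2(p_y, p_x) ≈ 154.18°.

≈ 18°S, 154°E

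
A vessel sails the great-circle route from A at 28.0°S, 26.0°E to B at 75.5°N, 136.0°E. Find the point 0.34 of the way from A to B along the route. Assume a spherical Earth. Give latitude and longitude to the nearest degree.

≈ 12°N, 37°E

Convert each endpoint to a unit vector on the sphere (x = cos φ cos λ, y = cos φ sin λ, z = sin φ).
The central angle between the endpoints is δ = arccos(p₁·p₂) ≈ 2.130 rad (122.0°).
Interpolate at f = 0.34 with slerp weights a = sin((1−f)δ)/sin δ ≈ 1.163, b = sin(fδ)/sin δ ≈ 0.781.
p = a·p₁ + b·p₂ ≈ (0.782, 0.586, 0.210); φ = arcsin(p_z) ≈ 12.14°, λ = atan2(p_y, p_x) ≈ 36.84°.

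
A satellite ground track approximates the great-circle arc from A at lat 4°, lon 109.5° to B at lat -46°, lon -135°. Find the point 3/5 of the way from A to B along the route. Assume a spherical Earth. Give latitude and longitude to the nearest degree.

≈ lat -41°, lon 163°

Convert each endpoint to a unit vector on the sphere (x = cos φ cos λ, y = cos φ sin λ, z = sin φ).
The central angle between the endpoints is δ = arccos(p₁·p₂) ≈ 1.927 rad (110.4°).
Interpolate at f = 3/5 with slerp weights a = sin((1−f)δ)/sin δ ≈ 0.743, b = sin(fδ)/sin δ ≈ 0.976.
p = a·p₁ + b·p₂ ≈ (-0.727, 0.219, -0.651); φ = arcsin(p_z) ≈ -40.58°, λ = atan2(p_y, p_x) ≈ 163.22°.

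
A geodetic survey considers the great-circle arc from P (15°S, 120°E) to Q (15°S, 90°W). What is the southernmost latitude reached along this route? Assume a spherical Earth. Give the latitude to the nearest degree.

The great circle lies in the plane with unit normal n̂ = (p₁ × p₂)/|p₁ × p₂|.
Here n̂_z ≈ +0.695; the vertex latitude is φ_max = arccos|n̂_z| ≈ 46.0°.
Check via Clairaut: cos φ_max = |cos φ₁| · sin C = cos(15.0°)·sin(134.0°) ≈ 0.695, again giving ≈ 46.0°.

≈ 46°S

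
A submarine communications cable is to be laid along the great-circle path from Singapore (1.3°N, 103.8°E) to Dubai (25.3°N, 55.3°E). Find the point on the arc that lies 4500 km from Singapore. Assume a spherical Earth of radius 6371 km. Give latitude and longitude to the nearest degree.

≈ 21°N, 67°E

Convert each endpoint to a unit vector on the sphere (x = cos φ cos λ, y = cos φ sin λ, z = sin φ).
The central angle between the endpoints is δ = arccos(p₁·p₂) ≈ 0.916 rad (52.5°). The total great-circle distance is δ·R ≈ 0.916 × 6371 ≈ 5839 km, so the target fraction is f = 4500/5839 ≈ 0.771.
Interpolate at f ≈ 0.771 with slerp weights a = sin((1−f)δ)/sin δ ≈ 0.263, b = sin(fδ)/sin δ ≈ 0.818.
p = a·p₁ + b·p₂ ≈ (0.358, 0.863, 0.356); φ = arcsin(p_z) ≈ 20.83°, λ = atan2(p_y, p_x) ≈ 67.46°.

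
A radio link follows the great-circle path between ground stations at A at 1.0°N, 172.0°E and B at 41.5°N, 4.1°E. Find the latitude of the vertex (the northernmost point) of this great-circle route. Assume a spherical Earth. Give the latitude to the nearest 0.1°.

≈ 76.9°N

The great circle lies in the plane with unit normal n̂ = (p₁ × p₂)/|p₁ × p₂|.
Here n̂_z ≈ -0.226; the vertex latitude is φ_max = arccos|n̂_z| ≈ 76.9°.
Check via Clairaut: cos φ_max = |cos φ₁| · sin C = cos(1.0°)·sin(13.1°) ≈ 0.226, again giving ≈ 76.9°.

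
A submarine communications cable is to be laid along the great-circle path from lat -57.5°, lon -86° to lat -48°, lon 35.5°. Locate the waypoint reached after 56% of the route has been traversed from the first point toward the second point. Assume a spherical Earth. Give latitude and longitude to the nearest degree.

≈ lat -68°, lon -4°

Write both endpoints as unit vectors p₁, p₂ with components (cos φ cos λ, cos φ sin λ, sin φ).
The central angle between the endpoints is δ = arccos(p₁·p₂) ≈ 1.116 rad (64.0°).
Interpolate at f = 0.56 with slerp weights a = sin((1−f)δ)/sin δ ≈ 0.525, b = sin(fδ)/sin δ ≈ 0.651.
p = a·p₁ + b·p₂ ≈ (0.374, -0.028, -0.927); φ = arcsin(p_z) ≈ -67.94°, λ = atan2(p_y, p_x) ≈ -4.32°.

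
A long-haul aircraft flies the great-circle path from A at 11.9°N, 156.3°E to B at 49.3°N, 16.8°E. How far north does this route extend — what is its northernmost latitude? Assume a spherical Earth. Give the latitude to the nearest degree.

The great circle lies in the plane with unit normal n̂ = (p₁ × p₂)/|p₁ × p₂|.
Here n̂_z ≈ -0.439; the vertex latitude is φ_max = arccos|n̂_z| ≈ 64.0°.
Check via Clairaut: cos φ_max = |cos φ₁| · sin C = cos(11.9°)·sin(26.6°) ≈ 0.439, again giving ≈ 64.0°.

≈ 64°N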